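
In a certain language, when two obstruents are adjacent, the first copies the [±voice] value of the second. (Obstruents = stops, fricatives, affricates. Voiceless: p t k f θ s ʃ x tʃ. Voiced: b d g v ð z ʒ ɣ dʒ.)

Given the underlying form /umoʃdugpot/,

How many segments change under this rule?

2

/ʃ/ before /d/ (voiced) → [ʒ]
/g/ before /p/ (voiceless) → [k]
2 segments change.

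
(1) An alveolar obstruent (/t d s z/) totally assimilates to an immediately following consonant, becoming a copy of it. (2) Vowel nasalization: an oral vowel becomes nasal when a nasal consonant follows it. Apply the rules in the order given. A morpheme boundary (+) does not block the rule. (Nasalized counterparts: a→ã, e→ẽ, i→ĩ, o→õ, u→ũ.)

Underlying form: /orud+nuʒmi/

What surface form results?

Rule 1: /d/ before /n/ → [n] (total assimilation)
After rule 1: orun+nuʒmi
Rule 2: /u/ before nasal /n/ → [ũ]

[orũn+nuʒmi]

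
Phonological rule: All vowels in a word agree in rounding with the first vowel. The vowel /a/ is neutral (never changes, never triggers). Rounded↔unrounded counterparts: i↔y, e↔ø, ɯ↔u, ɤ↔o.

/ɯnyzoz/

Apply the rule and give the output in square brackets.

/y/ harmonizes with /ɯ/ ([-round]) → [i]
/o/ harmonizes with /ɯ/ ([-round]) → [ɤ]

[ɯnizɤz]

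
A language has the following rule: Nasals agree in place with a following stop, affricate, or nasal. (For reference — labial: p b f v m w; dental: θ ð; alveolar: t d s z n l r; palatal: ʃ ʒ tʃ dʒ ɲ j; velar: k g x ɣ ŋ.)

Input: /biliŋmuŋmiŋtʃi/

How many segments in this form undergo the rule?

/ŋ/ before /m/ (labial) → [m]
/ŋ/ before /m/ (labial) → [m]
/ŋ/ before /tʃ/ (palatal) → [ɲ]
3 segments change.

3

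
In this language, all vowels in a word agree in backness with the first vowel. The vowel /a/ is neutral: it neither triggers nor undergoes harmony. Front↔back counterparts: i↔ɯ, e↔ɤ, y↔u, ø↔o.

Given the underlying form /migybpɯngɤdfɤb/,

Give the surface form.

/ɯ/ harmonizes with /i/ ([-back]) → [i]
/ɤ/ harmonizes with /i/ ([-back]) → [e]
/ɤ/ harmonizes with /i/ ([-back]) → [e]

[migybpingedfeb]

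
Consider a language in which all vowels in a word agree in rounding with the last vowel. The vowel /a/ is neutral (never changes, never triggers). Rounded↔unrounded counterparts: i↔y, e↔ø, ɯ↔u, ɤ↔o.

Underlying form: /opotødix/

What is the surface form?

/o/ harmonizes with /i/ ([-round]) → [ɤ]
/o/ harmonizes with /i/ ([-round]) → [ɤ]
/ø/ harmonizes with /i/ ([-round]) → [e]

[ɤpɤtedix]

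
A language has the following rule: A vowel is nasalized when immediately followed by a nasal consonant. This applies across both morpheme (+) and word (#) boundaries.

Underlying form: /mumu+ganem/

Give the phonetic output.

/u/ before nasal /m/ → [ũ]
/a/ before nasal /n/ → [ã]
/e/ before nasal /m/ → [ẽ]

[mũmu+gãnẽm]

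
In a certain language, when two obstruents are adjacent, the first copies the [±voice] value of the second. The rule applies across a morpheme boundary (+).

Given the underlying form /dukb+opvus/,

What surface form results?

[dugb+obvus]

/k/ before /b/ (voiced) → [g]
/p/ before /v/ (voiced) → [b]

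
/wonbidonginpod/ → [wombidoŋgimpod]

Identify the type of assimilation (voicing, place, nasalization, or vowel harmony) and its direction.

/n/→[m] /n/→[ŋ] /n/→[m].
Each target copies a feature from the following segment, so the direction is regressive.

place assimilation, regressive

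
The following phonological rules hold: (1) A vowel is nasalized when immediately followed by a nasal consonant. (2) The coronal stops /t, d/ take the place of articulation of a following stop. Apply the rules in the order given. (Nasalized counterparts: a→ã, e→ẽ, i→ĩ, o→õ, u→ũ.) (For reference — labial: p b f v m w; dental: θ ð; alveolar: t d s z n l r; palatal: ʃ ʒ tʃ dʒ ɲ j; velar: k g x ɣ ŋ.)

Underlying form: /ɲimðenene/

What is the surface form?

[ɲĩmðẽnẽne]

Rule 1: /i/ before nasal /m/ → [ĩ]
Rule 1: /e/ before nasal /n/ → [ẽ]
Rule 1: /e/ before nasal /n/ → [ẽ]
After rule 1: ɲĩmðẽnẽne
Rule 2: no segment meets the rule's conditions; no change.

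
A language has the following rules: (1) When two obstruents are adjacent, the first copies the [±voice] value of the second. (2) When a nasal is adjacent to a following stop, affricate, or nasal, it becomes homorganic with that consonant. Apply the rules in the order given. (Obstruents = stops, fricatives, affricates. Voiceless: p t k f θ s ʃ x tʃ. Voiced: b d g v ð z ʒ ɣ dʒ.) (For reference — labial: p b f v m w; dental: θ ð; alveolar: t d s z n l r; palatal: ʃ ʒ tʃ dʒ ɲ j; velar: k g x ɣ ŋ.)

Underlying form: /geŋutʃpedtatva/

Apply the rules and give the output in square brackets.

Rule 1: /d/ before /t/ (voiceless) → [t]
Rule 1: /t/ before /v/ (voiced) → [d]
After rule 1: geŋutʃpettadva
Rule 2: no segment meets the rule's conditions; no change.

[geŋutʃpettadva]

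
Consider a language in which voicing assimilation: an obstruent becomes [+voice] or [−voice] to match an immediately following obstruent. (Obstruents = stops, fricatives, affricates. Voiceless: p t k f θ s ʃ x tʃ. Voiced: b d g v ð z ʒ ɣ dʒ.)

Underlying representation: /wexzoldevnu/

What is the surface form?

/x/ before /z/ (voiced) → [ɣ]

[weɣzoldevnu]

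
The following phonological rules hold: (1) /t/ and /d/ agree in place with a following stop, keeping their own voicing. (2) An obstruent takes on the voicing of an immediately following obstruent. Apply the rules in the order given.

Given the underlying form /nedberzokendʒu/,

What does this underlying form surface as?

[nebberzokendʒu]

Rule 1: /d/ before /b/ (labial) → [b]
After rule 1: nebberzokendʒu
Rule 2: no segment meets the rule's conditions; no change.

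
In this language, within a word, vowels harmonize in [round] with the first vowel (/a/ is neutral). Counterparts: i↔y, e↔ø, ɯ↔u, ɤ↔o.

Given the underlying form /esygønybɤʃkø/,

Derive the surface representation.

[esigenibɤʃke]

/y/ harmonizes with /e/ ([-round]) → [i]
/ø/ harmonizes with /e/ ([-round]) → [e]
/y/ harmonizes with /e/ ([-round]) → [i]
/ø/ harmonizes with /e/ ([-round]) → [e]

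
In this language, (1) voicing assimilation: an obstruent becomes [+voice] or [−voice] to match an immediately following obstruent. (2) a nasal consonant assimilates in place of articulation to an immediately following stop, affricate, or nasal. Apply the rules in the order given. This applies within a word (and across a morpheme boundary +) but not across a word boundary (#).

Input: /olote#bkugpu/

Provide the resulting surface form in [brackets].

[olote#pkukpu]

Rule 1: /b/ before /k/ (voiceless) → [p]
Rule 1: /g/ before /p/ (voiceless) → [k]
After rule 1: olote#pkukpu
Rule 2: no segment meets the rule's conditions; no change.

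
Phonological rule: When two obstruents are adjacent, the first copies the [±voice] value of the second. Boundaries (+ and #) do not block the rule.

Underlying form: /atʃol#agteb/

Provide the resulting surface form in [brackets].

/g/ before /t/ (voiceless) → [k]

[atʃol#akteb]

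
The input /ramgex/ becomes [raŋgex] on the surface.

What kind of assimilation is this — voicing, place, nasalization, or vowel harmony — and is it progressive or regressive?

place assimilation, regressive

/m/→[ŋ].
Each target copies a feature from the following segment, so the direction is regressive.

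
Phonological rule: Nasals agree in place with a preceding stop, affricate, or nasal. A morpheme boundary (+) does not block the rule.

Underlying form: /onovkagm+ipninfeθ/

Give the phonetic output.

[onovkagŋ+ipminfeθ]

/m/ after /g/ (velar) → [ŋ]
/n/ after /p/ (labial) → [m]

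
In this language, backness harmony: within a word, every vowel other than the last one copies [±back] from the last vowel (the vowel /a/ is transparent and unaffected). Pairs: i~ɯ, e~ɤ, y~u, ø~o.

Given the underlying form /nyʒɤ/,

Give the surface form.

[nuʒɤ]

/y/ harmonizes with /ɤ/ ([+back]) → [u]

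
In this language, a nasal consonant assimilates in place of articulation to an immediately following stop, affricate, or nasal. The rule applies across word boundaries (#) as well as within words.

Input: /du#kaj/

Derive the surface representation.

no segment meets the rule's conditions; no change.

[du#kaj]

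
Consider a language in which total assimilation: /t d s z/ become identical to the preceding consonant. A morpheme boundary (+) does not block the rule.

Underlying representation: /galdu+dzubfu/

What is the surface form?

[gallu+ddubfu]

/d/ after /l/ → [l] (total assimilation)
/z/ after /d/ → [d] (total assimilation)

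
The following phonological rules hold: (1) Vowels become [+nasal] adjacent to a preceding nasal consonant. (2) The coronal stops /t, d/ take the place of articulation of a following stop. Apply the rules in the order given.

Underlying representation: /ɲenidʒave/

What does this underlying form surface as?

Rule 1: /e/ after nasal /ɲ/ → [ẽ]
Rule 1: /i/ after nasal /n/ → [ĩ]
After rule 1: ɲẽnĩdʒave
Rule 2: no segment meets the rule's conditions; no change.

[ɲẽnĩdʒave]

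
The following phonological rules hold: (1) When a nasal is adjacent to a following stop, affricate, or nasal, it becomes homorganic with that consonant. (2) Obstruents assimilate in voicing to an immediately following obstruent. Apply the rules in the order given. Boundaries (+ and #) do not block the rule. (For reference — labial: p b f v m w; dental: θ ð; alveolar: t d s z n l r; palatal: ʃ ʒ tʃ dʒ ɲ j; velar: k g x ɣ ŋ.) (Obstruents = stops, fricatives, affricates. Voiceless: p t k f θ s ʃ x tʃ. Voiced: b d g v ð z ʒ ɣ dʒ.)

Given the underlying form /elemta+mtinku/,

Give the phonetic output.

[elenta+ntiŋku]

Rule 1: /m/ before /t/ (alveolar) → [n]
Rule 1: /m/ before /t/ (alveolar) → [n]
Rule 1: /n/ before /k/ (velar) → [ŋ]
After rule 1: elenta+ntiŋku
Rule 2: no segment meets the rule's conditions; no change.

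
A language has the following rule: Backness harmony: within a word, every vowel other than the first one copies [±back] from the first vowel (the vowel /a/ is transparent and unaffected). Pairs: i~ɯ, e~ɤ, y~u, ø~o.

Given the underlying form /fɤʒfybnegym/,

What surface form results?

[fɤʒfubnɤgum]

/y/ harmonizes with /ɤ/ ([+back]) → [u]
/e/ harmonizes with /ɤ/ ([+back]) → [ɤ]
/y/ harmonizes with /ɤ/ ([+back]) → [u]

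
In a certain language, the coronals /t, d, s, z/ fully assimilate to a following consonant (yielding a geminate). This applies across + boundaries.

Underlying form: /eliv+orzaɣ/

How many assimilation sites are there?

No segment meets the rule's conditions.

0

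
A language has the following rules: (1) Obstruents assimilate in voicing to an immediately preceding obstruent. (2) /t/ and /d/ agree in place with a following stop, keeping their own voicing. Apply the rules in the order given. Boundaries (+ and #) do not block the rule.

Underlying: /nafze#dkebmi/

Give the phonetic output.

Rule 1: /z/ after /f/ (voiceless) → [s]
Rule 1: /k/ after /d/ (voiced) → [g]
After rule 1: nafse#dgebmi
Rule 2: /d/ before /g/ (velar) → [g]

[nafse#ggebmi]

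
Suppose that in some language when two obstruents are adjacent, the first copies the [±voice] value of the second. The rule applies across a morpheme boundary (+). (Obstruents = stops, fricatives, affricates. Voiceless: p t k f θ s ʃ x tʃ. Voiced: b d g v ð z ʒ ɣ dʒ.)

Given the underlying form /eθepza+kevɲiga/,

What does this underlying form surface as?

/p/ before /z/ (voiced) → [b]

[eθebza+kevɲiga]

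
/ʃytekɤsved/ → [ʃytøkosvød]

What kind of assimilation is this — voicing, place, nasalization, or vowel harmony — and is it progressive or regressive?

/e/→[ø] /ɤ/→[o] /e/→[ø].
Vowels agree with the first vowel, so the harmony is progressive.

vowel harmony, progressive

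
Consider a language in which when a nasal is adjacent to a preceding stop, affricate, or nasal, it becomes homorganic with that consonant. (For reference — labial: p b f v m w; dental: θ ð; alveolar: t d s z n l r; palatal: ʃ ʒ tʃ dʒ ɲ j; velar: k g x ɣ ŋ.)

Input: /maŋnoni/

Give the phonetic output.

[maŋŋoni]

/n/ after /ŋ/ (velar) → [ŋ]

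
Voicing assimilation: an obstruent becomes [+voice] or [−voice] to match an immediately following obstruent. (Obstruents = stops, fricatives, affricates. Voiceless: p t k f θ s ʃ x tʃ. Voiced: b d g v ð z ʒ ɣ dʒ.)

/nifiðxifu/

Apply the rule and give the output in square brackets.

[nifiθxifu]

/ð/ before /x/ (voiceless) → [θ]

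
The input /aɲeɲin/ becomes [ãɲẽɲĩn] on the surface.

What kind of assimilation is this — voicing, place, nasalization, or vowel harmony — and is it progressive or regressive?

/a/→[ã] /e/→[ẽ] /i/→[ĩ].
Each target copies a feature from the following segment, so the direction is regressive.

nasalization, regressive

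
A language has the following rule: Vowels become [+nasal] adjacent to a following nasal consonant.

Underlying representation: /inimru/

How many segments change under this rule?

/i/ before nasal /n/ → [ĩ]
/i/ before nasal /m/ → [ĩ]
2 segments change.

2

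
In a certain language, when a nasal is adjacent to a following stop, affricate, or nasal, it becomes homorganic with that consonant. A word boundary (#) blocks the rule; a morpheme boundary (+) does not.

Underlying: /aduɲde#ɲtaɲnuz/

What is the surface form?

/ɲ/ before /d/ (alveolar) → [n]
/ɲ/ before /t/ (alveolar) → [n]
/ɲ/ before /n/ (alveolar) → [n]

[adunde#ntannuz]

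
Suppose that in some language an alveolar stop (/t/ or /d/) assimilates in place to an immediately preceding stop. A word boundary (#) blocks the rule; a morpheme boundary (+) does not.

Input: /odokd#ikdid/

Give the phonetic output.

/d/ after /k/ (velar) → [g]
/d/ after /k/ (velar) → [g]

[odokg#ikgid]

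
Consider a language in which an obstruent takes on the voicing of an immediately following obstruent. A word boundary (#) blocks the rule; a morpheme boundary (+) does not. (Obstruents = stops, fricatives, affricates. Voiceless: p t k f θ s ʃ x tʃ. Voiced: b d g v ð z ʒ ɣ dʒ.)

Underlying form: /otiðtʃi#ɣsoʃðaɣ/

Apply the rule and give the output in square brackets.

[otiθtʃi#xsoʒðaɣ]

/ð/ before /tʃ/ (voiceless) → [θ]
/ɣ/ before /s/ (voiceless) → [x]
/ʃ/ before /ð/ (voiced) → [ʒ]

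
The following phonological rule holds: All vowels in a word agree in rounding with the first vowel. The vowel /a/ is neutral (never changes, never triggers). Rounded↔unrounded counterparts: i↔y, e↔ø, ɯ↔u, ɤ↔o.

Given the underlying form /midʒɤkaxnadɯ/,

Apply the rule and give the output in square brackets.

no segment meets the rule's conditions; no change.

[midʒɤkaxnadɯ]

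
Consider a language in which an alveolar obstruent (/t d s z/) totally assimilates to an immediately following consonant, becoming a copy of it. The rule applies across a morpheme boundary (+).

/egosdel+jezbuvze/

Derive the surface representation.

[egoddel+jebbuvze]

/s/ before /d/ → [d] (total assimilation)
/z/ before /b/ → [b] (total assimilation)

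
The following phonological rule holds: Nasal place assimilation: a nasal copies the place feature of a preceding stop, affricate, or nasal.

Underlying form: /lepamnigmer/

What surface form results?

/n/ after /m/ (labial) → [m]
/m/ after /g/ (velar) → [ŋ]

[lepammigŋer]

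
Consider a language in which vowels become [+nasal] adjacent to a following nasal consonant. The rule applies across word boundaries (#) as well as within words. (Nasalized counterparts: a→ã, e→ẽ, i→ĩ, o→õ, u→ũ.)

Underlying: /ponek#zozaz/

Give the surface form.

[põnek#zozaz]

/o/ before nasal /n/ → [õ]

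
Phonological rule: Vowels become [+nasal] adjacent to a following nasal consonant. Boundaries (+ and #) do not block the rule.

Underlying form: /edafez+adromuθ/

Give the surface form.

/o/ before nasal /m/ → [õ]

[edafez+adrõmuθ]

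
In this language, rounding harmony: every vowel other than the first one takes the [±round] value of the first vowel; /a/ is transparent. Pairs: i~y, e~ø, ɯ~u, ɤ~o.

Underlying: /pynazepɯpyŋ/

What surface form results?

/e/ harmonizes with /y/ ([+round]) → [ø]
/ɯ/ harmonizes with /y/ ([+round]) → [u]

[pynazøpupyŋ]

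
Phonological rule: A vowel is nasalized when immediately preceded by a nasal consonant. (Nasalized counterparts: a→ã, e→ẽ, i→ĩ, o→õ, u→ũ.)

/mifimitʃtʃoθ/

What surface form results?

/i/ after nasal /m/ → [ĩ]
/i/ after nasal /m/ → [ĩ]

[mĩfimĩtʃtʃoθ]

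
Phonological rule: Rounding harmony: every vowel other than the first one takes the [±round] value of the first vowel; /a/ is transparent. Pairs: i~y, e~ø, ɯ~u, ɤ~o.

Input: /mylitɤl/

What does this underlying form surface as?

[mylytol]

/i/ harmonizes with /y/ ([+round]) → [y]
/ɤ/ harmonizes with /y/ ([+round]) → [o]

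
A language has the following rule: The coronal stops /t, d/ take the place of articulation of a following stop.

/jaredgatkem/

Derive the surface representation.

/d/ before /g/ (velar) → [g]
/t/ before /k/ (velar) → [k]

[jareggakkem]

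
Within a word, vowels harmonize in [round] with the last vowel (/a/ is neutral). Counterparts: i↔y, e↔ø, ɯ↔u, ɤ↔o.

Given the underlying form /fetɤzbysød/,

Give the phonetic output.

/e/ harmonizes with /ø/ ([+round]) → [ø]
/ɤ/ harmonizes with /ø/ ([+round]) → [o]

[føtozbysød]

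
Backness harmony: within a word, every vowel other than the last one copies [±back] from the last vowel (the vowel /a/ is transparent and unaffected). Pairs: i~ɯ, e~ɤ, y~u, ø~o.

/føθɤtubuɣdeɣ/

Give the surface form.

[føθetybyɣdeɣ]

/ɤ/ harmonizes with /e/ ([-back]) → [e]
/u/ harmonizes with /e/ ([-back]) → [y]
/u/ harmonizes with /e/ ([-back]) → [y]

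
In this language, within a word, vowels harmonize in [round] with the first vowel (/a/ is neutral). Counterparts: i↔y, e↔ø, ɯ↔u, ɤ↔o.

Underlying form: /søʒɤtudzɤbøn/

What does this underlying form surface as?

/ɤ/ harmonizes with /ø/ ([+round]) → [o]
/ɤ/ harmonizes with /ø/ ([+round]) → [o]

[søʒotudzobøn]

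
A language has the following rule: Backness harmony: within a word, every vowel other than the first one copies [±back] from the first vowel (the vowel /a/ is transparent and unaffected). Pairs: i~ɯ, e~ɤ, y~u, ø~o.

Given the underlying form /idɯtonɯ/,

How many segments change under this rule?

/ɯ/ harmonizes with /i/ ([-back]) → [i]
/o/ harmonizes with /i/ ([-back]) → [ø]
/ɯ/ harmonizes with /i/ ([-back]) → [i]
3 segments change.

3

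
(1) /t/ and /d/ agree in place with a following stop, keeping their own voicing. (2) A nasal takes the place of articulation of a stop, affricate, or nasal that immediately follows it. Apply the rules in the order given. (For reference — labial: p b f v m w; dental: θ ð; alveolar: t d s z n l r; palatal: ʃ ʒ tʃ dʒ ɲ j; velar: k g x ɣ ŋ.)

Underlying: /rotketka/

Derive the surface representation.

Rule 1: /t/ before /k/ (velar) → [k]
Rule 1: /t/ before /k/ (velar) → [k]
After rule 1: rokkekka
Rule 2: no segment meets the rule's conditions; no change.

[rokkekka]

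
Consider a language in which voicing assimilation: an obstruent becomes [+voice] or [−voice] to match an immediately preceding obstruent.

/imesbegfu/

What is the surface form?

[imespegvu]

/b/ after /s/ (voiceless) → [p]
/f/ after /g/ (voiced) → [v]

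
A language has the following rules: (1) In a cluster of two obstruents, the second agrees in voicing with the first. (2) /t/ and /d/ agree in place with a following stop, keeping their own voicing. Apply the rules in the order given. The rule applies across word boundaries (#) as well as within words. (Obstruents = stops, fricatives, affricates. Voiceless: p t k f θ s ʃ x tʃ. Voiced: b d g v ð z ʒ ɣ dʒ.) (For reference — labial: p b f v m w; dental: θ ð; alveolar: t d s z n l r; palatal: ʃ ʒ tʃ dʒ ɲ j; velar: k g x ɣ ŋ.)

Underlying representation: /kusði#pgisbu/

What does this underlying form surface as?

[kusθi#pkispu]

Rule 1: /ð/ after /s/ (voiceless) → [θ]
Rule 1: /g/ after /p/ (voiceless) → [k]
Rule 1: /b/ after /s/ (voiceless) → [p]
After rule 1: kusθi#pkispu
Rule 2: no segment meets the rule's conditions; no change.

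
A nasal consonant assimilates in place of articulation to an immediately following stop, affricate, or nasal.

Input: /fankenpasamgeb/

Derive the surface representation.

[faŋkempasaŋgeb]

/n/ before /k/ (velar) → [ŋ]
/n/ before /p/ (labial) → [m]
/m/ before /g/ (velar) → [ŋ]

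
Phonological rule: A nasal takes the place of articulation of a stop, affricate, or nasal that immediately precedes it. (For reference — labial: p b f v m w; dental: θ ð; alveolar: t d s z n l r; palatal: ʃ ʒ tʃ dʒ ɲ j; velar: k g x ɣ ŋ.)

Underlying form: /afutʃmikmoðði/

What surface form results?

/m/ after /tʃ/ (palatal) → [ɲ]
/m/ after /k/ (velar) → [ŋ]

[afutʃɲikŋoðði]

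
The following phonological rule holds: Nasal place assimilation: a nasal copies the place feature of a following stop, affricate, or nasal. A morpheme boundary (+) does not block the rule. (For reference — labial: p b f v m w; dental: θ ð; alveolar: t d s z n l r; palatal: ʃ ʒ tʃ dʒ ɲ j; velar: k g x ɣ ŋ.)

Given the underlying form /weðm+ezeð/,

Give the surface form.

[weðm+ezeð]

no segment meets the rule's conditions; no change.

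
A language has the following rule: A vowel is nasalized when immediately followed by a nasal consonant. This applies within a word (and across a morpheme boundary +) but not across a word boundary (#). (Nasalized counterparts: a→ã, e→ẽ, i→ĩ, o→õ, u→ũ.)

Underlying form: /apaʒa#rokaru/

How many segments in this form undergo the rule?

0

No segment meets the rule's conditions.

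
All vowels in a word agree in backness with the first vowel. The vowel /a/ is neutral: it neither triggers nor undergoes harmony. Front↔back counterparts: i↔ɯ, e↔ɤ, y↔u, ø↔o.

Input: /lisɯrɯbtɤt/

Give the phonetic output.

[lisiribtet]

/ɯ/ harmonizes with /i/ ([-back]) → [i]
/ɯ/ harmonizes with /i/ ([-back]) → [i]
/ɤ/ harmonizes with /i/ ([-back]) → [e]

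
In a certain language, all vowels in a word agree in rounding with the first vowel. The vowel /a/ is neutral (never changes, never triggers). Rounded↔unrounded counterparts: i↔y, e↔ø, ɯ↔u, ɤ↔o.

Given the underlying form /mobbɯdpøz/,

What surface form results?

/ɯ/ harmonizes with /o/ ([+round]) → [u]

[mobbudpøz]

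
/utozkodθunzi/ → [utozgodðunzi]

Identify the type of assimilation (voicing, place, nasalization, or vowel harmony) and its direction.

voicing assimilation, progressive

/k/→[g] /θ/→[ð].
Each target copies a feature from the preceding segment, so the direction is progressive.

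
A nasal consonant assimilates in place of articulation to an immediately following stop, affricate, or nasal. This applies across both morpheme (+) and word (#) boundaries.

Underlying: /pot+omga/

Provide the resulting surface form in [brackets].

/m/ before /g/ (velar) → [ŋ]

[pot+oŋga]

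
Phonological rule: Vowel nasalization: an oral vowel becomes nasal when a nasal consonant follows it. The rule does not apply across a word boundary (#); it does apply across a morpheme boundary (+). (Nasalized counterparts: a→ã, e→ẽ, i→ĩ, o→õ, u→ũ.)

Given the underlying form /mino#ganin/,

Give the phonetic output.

/i/ before nasal /n/ → [ĩ]
/a/ before nasal /n/ → [ã]
/i/ before nasal /n/ → [ĩ]

[mĩno#gãnĩn]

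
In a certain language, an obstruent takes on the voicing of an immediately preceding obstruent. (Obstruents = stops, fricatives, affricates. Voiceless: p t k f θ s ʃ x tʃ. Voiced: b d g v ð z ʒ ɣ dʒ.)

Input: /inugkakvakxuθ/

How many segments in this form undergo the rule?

/k/ after /g/ (voiced) → [g]
/v/ after /k/ (voiceless) → [f]
2 segments change.

2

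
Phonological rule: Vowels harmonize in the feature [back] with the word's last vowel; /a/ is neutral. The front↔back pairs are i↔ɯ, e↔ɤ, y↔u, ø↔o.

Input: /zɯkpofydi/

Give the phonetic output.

[zikpøfydi]

/ɯ/ harmonizes with /i/ ([-back]) → [i]
/o/ harmonizes with /i/ ([-back]) → [ø]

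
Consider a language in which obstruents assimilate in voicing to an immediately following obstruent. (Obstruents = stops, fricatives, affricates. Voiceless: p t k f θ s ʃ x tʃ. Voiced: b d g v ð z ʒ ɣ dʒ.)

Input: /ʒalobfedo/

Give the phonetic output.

[ʒalopfedo]

/b/ before /f/ (voiceless) → [p]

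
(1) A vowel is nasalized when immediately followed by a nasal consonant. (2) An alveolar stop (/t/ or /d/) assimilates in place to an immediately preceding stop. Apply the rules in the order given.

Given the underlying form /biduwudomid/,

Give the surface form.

Rule 1: /o/ before nasal /m/ → [õ]
After rule 1: biduwudõmid
Rule 2: no segment meets the rule's conditions; no change.

[biduwudõmid]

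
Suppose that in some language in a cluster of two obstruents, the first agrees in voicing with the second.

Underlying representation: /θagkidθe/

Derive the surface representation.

/g/ before /k/ (voiceless) → [k]
/d/ before /θ/ (voiceless) → [t]

[θakkitθe]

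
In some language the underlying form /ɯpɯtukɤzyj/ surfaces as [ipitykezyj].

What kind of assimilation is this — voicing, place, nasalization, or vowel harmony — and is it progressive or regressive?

/ɯ/→[i] /ɯ/→[i] /u/→[y] /ɤ/→[e].
Vowels agree with the last vowel, so the harmony is regressive.

vowel harmony, regressive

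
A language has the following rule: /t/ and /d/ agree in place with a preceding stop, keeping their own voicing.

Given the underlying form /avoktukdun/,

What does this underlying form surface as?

[avokkukgun]

/t/ after /k/ (velar) → [k]
/d/ after /k/ (velar) → [g]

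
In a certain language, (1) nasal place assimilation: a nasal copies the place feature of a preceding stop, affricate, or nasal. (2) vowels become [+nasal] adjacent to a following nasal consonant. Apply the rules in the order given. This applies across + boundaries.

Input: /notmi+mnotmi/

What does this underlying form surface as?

[notnĩ+mmotni]

Rule 1: /m/ after /t/ (alveolar) → [n]
Rule 1: /n/ after /m/ (labial) → [m]
Rule 1: /m/ after /t/ (alveolar) → [n]
After rule 1: notni+mmotni
Rule 2: /i/ before nasal /m/ → [ĩ]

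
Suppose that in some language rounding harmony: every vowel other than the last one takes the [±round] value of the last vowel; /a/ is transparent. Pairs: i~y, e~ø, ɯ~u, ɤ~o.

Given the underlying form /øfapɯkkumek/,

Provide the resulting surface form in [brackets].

[efapɯkkɯmek]

/ø/ harmonizes with /e/ ([-round]) → [e]
/u/ harmonizes with /e/ ([-round]) → [ɯ]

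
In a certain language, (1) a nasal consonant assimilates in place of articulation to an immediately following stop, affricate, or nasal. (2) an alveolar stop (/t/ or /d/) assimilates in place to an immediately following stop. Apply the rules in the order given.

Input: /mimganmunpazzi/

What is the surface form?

Rule 1: /m/ before /g/ (velar) → [ŋ]
Rule 1: /n/ before /m/ (labial) → [m]
Rule 1: /n/ before /p/ (labial) → [m]
After rule 1: miŋgammumpazzi
Rule 2: no segment meets the rule's conditions; no change.

[miŋgammumpazzi]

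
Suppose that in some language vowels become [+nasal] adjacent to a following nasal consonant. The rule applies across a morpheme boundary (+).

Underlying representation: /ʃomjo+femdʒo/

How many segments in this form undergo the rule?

/o/ before nasal /m/ → [õ]
/e/ before nasal /m/ → [ẽ]
2 segments change.

2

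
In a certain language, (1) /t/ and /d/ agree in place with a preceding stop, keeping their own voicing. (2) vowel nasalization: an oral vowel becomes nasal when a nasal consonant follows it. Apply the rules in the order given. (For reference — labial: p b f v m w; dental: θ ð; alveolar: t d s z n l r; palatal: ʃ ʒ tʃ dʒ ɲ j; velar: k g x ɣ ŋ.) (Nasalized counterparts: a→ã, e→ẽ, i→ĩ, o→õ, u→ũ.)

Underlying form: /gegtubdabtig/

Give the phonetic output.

Rule 1: /t/ after /g/ (velar) → [k]
Rule 1: /d/ after /b/ (labial) → [b]
Rule 1: /t/ after /b/ (labial) → [p]
After rule 1: gegkubbabpig
Rule 2: no segment meets the rule's conditions; no change.

[gegkubbabpig]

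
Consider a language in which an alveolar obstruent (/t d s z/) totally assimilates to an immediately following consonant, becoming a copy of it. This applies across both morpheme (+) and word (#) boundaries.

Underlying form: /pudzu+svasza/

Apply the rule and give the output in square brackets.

/d/ before /z/ → [z] (total assimilation)
/s/ before /v/ → [v] (total assimilation)
/s/ before /z/ → [z] (total assimilation)

[puzzu+vvazza]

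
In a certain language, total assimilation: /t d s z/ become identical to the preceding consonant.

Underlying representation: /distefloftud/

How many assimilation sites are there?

2

/t/ after /s/ → [s] (total assimilation)
/t/ after /f/ → [f] (total assimilation)
2 segments change.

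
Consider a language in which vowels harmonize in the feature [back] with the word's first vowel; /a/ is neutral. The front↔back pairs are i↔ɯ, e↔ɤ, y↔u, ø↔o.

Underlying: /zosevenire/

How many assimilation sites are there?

4

/e/ harmonizes with /o/ ([+back]) → [ɤ]
/e/ harmonizes with /o/ ([+back]) → [ɤ]
/i/ harmonizes with /o/ ([+back]) → [ɯ]
/e/ harmonizes with /o/ ([+back]) → [ɤ]
4 segments change.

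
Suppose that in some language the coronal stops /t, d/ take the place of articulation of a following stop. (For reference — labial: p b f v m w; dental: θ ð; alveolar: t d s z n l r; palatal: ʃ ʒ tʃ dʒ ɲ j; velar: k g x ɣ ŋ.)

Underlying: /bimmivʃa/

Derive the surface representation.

[bimmivʃa]

no segment meets the rule's conditions; no change.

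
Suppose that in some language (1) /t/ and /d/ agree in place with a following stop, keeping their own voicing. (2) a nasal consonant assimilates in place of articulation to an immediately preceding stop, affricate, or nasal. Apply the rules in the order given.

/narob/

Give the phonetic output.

[narob]

Rule 1: no segment meets the rule's conditions; no change.
After rule 1: narob
Rule 2: no segment meets the rule's conditions; no change.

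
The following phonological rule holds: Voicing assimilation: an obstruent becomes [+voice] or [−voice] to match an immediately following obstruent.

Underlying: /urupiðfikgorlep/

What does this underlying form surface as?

[urupiθfiggorlep]

/ð/ before /f/ (voiceless) → [θ]
/k/ before /g/ (voiced) → [g]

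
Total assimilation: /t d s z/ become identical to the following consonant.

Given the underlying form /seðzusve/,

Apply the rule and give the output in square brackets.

[seðzuvve]

/s/ before /v/ → [v] (total assimilation)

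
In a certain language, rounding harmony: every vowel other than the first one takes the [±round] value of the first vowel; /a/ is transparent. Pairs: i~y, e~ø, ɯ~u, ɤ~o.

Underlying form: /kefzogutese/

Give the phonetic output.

[kefzɤgɯtese]

/o/ harmonizes with /e/ ([-round]) → [ɤ]
/u/ harmonizes with /e/ ([-round]) → [ɯ]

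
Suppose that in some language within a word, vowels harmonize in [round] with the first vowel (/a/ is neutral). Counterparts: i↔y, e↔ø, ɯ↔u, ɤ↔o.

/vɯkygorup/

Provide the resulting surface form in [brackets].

[vɯkigɤrɯp]

/y/ harmonizes with /ɯ/ ([-round]) → [i]
/o/ harmonizes with /ɯ/ ([-round]) → [ɤ]
/u/ harmonizes with /ɯ/ ([-round]) → [ɯ]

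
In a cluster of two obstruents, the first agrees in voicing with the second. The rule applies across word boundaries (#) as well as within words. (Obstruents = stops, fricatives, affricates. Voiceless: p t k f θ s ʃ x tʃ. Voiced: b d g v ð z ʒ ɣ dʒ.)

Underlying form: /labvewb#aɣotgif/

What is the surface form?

[labvewb#aɣodgif]

/t/ before /g/ (voiced) → [d]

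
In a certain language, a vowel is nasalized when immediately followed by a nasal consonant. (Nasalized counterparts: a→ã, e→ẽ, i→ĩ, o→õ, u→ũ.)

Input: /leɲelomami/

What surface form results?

[lẽɲelõmãmi]

/e/ before nasal /ɲ/ → [ẽ]
/o/ before nasal /m/ → [õ]
/a/ before nasal /m/ → [ã]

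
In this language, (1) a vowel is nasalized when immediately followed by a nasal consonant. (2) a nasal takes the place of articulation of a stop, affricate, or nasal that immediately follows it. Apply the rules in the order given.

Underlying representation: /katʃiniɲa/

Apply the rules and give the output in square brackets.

Rule 1: /i/ before nasal /n/ → [ĩ]
Rule 1: /i/ before nasal /ɲ/ → [ĩ]
After rule 1: katʃĩnĩɲa
Rule 2: no segment meets the rule's conditions; no change.

[katʃĩnĩɲa]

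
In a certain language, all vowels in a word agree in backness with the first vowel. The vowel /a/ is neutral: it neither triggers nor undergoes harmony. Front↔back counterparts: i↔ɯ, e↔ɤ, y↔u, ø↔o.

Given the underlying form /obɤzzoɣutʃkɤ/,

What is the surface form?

no segment meets the rule's conditions; no change.

[obɤzzoɣutʃkɤ]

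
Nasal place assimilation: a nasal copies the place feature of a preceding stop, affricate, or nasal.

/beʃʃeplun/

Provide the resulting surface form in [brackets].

[beʃʃeplun]

no segment meets the rule's conditions; no change.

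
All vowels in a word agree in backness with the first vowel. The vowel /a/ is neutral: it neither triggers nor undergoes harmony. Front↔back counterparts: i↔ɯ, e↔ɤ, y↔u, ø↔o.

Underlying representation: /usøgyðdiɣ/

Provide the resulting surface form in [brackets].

/ø/ harmonizes with /u/ ([+back]) → [o]
/y/ harmonizes with /u/ ([+back]) → [u]
/i/ harmonizes with /u/ ([+back]) → [ɯ]

[usoguðdɯɣ]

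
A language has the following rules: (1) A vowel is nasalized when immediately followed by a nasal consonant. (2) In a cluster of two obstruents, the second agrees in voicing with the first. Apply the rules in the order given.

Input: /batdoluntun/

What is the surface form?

Rule 1: /u/ before nasal /n/ → [ũ]
Rule 1: /u/ before nasal /n/ → [ũ]
After rule 1: batdolũntũn
Rule 2: /d/ after /t/ (voiceless) → [t]

[battolũntũn]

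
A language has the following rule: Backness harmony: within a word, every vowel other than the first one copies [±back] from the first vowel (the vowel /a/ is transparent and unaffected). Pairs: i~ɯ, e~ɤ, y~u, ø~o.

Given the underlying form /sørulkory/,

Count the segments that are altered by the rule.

2

/u/ harmonizes with /ø/ ([-back]) → [y]
/o/ harmonizes with /ø/ ([-back]) → [ø]
2 segments change.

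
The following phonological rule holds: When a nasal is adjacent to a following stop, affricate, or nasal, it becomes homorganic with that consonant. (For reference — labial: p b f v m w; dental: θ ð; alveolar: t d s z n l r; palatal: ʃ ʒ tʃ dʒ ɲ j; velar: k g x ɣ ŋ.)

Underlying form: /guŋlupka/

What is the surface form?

[guŋlupka]

no segment meets the rule's conditions; no change.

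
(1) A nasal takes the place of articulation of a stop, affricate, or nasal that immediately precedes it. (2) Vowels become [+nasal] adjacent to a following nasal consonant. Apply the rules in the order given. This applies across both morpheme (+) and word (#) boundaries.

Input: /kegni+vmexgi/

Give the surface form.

[kegŋi+vmexgi]

Rule 1: /n/ after /g/ (velar) → [ŋ]
After rule 1: kegŋi+vmexgi
Rule 2: no segment meets the rule's conditions; no change.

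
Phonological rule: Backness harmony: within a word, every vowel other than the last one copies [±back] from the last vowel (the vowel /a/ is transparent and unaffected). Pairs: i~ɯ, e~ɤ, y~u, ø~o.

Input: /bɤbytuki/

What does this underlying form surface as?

[bebytyki]

/ɤ/ harmonizes with /i/ ([-back]) → [e]
/u/ harmonizes with /i/ ([-back]) → [y]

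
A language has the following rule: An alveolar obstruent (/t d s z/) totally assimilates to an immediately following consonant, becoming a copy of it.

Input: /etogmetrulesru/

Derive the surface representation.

[etogmerrulerru]

/t/ before /r/ → [r] (total assimilation)
/s/ before /r/ → [r] (total assimilation)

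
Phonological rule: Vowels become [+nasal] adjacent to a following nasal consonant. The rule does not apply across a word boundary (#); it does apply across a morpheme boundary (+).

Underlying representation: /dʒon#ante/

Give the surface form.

[dʒõn#ãnte]

/o/ before nasal /n/ → [õ]
/a/ before nasal /n/ → [ã]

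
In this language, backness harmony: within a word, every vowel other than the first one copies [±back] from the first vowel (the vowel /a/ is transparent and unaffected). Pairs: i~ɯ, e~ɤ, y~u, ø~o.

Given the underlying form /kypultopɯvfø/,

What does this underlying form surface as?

/u/ harmonizes with /y/ ([-back]) → [y]
/o/ harmonizes with /y/ ([-back]) → [ø]
/ɯ/ harmonizes with /y/ ([-back]) → [i]

[kypyltøpivfø]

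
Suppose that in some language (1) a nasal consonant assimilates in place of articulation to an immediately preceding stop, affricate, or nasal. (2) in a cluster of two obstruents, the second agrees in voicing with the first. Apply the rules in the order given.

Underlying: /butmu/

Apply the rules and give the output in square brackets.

[butnu]

Rule 1: /m/ after /t/ (alveolar) → [n]
After rule 1: butnu
Rule 2: no segment meets the rule's conditions; no change.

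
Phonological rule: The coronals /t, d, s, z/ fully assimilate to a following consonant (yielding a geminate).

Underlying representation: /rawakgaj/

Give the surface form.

no segment meets the rule's conditions; no change.

[rawakgaj]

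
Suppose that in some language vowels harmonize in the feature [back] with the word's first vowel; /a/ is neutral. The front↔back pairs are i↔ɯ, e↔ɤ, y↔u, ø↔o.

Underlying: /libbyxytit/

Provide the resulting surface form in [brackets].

[libbyxytit]

no segment meets the rule's conditions; no change.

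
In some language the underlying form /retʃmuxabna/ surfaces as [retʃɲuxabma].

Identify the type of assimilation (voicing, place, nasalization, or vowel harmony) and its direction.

/m/→[ɲ] /n/→[m].
Each target copies a feature from the preceding segment, so the direction is progressive.

place assimilation, progressive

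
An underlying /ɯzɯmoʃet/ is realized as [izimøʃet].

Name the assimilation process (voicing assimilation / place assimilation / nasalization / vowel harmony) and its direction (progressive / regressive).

vowel harmony, regressive

/ɯ/→[i] /ɯ/→[i] /o/→[ø].
Vowels agree with the last vowel, so the harmony is regressive.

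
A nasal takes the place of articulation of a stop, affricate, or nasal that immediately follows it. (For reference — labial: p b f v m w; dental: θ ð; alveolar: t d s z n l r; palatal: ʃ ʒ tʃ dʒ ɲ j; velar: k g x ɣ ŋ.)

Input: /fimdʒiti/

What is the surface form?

[fiɲdʒiti]

/m/ before /dʒ/ (palatal) → [ɲ]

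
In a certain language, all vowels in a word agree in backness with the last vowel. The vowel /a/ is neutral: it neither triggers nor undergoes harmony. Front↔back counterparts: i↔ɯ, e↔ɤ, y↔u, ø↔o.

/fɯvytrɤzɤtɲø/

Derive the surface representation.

[fivytrezetɲø]

/ɯ/ harmonizes with /ø/ ([-back]) → [i]
/ɤ/ harmonizes with /ø/ ([-back]) → [e]
/ɤ/ harmonizes with /ø/ ([-back]) → [e]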